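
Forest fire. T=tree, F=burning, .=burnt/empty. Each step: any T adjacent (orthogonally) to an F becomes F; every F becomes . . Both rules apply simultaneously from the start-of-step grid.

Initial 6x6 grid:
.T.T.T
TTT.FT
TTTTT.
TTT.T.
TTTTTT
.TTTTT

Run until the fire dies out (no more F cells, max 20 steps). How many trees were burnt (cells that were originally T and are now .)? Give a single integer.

Answer: 26

Derivation:
Step 1: +2 fires, +1 burnt (F count now 2)
Step 2: +3 fires, +2 burnt (F count now 3)
Step 3: +2 fires, +3 burnt (F count now 2)
Step 4: +6 fires, +2 burnt (F count now 6)
Step 5: +6 fires, +6 burnt (F count now 6)
Step 6: +5 fires, +6 burnt (F count now 5)
Step 7: +2 fires, +5 burnt (F count now 2)
Step 8: +0 fires, +2 burnt (F count now 0)
Fire out after step 8
Initially T: 27, now '.': 35
Total burnt (originally-T cells now '.'): 26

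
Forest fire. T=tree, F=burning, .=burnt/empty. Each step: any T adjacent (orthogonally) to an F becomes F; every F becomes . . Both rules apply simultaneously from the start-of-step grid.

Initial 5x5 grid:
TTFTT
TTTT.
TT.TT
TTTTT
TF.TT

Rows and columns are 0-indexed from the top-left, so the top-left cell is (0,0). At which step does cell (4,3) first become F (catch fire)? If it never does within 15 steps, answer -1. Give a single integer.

Step 1: cell (4,3)='T' (+5 fires, +2 burnt)
Step 2: cell (4,3)='T' (+7 fires, +5 burnt)
Step 3: cell (4,3)='T' (+4 fires, +7 burnt)
Step 4: cell (4,3)='F' (+3 fires, +4 burnt)
  -> target ignites at step 4
Step 5: cell (4,3)='.' (+1 fires, +3 burnt)
Step 6: cell (4,3)='.' (+0 fires, +1 burnt)
  fire out at step 6

4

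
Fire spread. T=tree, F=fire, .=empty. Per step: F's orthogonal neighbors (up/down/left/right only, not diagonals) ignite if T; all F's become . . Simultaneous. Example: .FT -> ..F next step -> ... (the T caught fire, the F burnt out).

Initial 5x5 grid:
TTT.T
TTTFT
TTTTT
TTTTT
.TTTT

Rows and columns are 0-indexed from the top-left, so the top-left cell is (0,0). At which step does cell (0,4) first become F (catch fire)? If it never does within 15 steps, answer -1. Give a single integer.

Step 1: cell (0,4)='T' (+3 fires, +1 burnt)
Step 2: cell (0,4)='F' (+6 fires, +3 burnt)
  -> target ignites at step 2
Step 3: cell (0,4)='.' (+6 fires, +6 burnt)
Step 4: cell (0,4)='.' (+5 fires, +6 burnt)
Step 5: cell (0,4)='.' (+2 fires, +5 burnt)
Step 6: cell (0,4)='.' (+0 fires, +2 burnt)
  fire out at step 6

2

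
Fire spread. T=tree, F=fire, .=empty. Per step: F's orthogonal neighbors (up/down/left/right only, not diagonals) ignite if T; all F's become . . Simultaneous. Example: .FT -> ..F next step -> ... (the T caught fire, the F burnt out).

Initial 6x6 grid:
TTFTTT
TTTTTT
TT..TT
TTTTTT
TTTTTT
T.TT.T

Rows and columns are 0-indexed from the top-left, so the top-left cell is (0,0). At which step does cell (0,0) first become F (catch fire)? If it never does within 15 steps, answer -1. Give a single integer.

Step 1: cell (0,0)='T' (+3 fires, +1 burnt)
Step 2: cell (0,0)='F' (+4 fires, +3 burnt)
  -> target ignites at step 2
Step 3: cell (0,0)='.' (+4 fires, +4 burnt)
Step 4: cell (0,0)='.' (+4 fires, +4 burnt)
Step 5: cell (0,0)='.' (+5 fires, +4 burnt)
Step 6: cell (0,0)='.' (+5 fires, +5 burnt)
Step 7: cell (0,0)='.' (+4 fires, +5 burnt)
Step 8: cell (0,0)='.' (+2 fires, +4 burnt)
Step 9: cell (0,0)='.' (+0 fires, +2 burnt)
  fire out at step 9

2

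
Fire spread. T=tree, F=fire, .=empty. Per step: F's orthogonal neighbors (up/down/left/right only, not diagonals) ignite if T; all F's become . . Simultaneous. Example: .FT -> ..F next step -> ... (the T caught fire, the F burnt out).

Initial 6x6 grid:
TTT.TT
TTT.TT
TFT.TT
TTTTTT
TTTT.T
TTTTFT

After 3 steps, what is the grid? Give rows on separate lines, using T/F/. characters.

Step 1: 6 trees catch fire, 2 burn out
  TTT.TT
  TFT.TT
  F.F.TT
  TFTTTT
  TTTT.T
  TTTF.F
Step 2: 9 trees catch fire, 6 burn out
  TFT.TT
  F.F.TT
  ....TT
  F.FTTT
  TFTF.F
  TTF...
Step 3: 7 trees catch fire, 9 burn out
  F.F.TT
  ....TT
  ....TT
  ...FTF
  F.F...
  TF....

F.F.TT
....TT
....TT
...FTF
F.F...
TF....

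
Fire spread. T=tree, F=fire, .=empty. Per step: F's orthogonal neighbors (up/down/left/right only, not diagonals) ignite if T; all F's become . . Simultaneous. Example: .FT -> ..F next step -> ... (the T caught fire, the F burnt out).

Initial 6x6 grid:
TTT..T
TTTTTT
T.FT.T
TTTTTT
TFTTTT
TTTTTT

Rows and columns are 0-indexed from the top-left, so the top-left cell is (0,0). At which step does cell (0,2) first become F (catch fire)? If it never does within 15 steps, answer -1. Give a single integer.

Step 1: cell (0,2)='T' (+7 fires, +2 burnt)
Step 2: cell (0,2)='F' (+8 fires, +7 burnt)
  -> target ignites at step 2
Step 3: cell (0,2)='.' (+7 fires, +8 burnt)
Step 4: cell (0,2)='.' (+5 fires, +7 burnt)
Step 5: cell (0,2)='.' (+3 fires, +5 burnt)
Step 6: cell (0,2)='.' (+0 fires, +3 burnt)
  fire out at step 6

2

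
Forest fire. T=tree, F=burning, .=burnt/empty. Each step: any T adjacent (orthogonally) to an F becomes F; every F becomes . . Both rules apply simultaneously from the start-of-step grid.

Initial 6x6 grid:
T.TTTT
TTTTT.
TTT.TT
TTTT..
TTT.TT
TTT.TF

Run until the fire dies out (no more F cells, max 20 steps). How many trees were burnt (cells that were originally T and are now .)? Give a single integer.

Answer: 3

Derivation:
Step 1: +2 fires, +1 burnt (F count now 2)
Step 2: +1 fires, +2 burnt (F count now 1)
Step 3: +0 fires, +1 burnt (F count now 0)
Fire out after step 3
Initially T: 28, now '.': 11
Total burnt (originally-T cells now '.'): 3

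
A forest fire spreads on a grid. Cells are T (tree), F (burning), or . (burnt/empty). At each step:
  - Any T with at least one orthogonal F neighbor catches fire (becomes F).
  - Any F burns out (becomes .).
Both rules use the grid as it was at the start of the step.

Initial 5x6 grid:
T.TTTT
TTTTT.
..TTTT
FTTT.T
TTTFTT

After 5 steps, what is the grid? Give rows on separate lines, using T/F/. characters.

Step 1: 5 trees catch fire, 2 burn out
  T.TTTT
  TTTTT.
  ..TTTT
  .FTF.T
  FTF.FT
Step 2: 4 trees catch fire, 5 burn out
  T.TTTT
  TTTTT.
  ..TFTT
  ..F..T
  .F...F
Step 3: 4 trees catch fire, 4 burn out
  T.TTTT
  TTTFT.
  ..F.FT
  .....F
  ......
Step 4: 4 trees catch fire, 4 burn out
  T.TFTT
  TTF.F.
  .....F
  ......
  ......
Step 5: 3 trees catch fire, 4 burn out
  T.F.FT
  TF....
  ......
  ......
  ......

T.F.FT
TF....
......
......
......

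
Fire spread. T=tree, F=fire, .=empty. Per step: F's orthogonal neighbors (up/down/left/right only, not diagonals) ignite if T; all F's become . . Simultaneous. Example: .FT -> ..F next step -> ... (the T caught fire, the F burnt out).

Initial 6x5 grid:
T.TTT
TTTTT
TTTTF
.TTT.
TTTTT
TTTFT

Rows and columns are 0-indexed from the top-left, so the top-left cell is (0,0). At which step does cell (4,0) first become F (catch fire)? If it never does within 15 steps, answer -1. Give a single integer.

Step 1: cell (4,0)='T' (+5 fires, +2 burnt)
Step 2: cell (4,0)='T' (+7 fires, +5 burnt)
Step 3: cell (4,0)='T' (+6 fires, +7 burnt)
Step 4: cell (4,0)='F' (+5 fires, +6 burnt)
  -> target ignites at step 4
Step 5: cell (4,0)='.' (+1 fires, +5 burnt)
Step 6: cell (4,0)='.' (+1 fires, +1 burnt)
Step 7: cell (4,0)='.' (+0 fires, +1 burnt)
  fire out at step 7

4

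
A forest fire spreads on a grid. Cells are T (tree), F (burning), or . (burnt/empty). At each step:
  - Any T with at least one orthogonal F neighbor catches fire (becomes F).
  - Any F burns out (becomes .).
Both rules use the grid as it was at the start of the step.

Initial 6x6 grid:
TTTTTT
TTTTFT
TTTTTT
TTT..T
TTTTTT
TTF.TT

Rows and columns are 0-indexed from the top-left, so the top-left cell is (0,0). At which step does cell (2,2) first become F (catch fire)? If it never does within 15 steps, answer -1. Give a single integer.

Step 1: cell (2,2)='T' (+6 fires, +2 burnt)
Step 2: cell (2,2)='T' (+9 fires, +6 burnt)
Step 3: cell (2,2)='F' (+7 fires, +9 burnt)
  -> target ignites at step 3
Step 4: cell (2,2)='.' (+6 fires, +7 burnt)
Step 5: cell (2,2)='.' (+3 fires, +6 burnt)
Step 6: cell (2,2)='.' (+0 fires, +3 burnt)
  fire out at step 6

3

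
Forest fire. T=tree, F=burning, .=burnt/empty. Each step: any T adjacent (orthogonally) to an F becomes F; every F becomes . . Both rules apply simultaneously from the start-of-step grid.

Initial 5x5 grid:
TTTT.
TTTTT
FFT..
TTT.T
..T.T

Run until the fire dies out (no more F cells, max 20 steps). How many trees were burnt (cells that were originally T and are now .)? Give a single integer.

Answer: 14

Derivation:
Step 1: +5 fires, +2 burnt (F count now 5)
Step 2: +4 fires, +5 burnt (F count now 4)
Step 3: +3 fires, +4 burnt (F count now 3)
Step 4: +2 fires, +3 burnt (F count now 2)
Step 5: +0 fires, +2 burnt (F count now 0)
Fire out after step 5
Initially T: 16, now '.': 23
Total burnt (originally-T cells now '.'): 14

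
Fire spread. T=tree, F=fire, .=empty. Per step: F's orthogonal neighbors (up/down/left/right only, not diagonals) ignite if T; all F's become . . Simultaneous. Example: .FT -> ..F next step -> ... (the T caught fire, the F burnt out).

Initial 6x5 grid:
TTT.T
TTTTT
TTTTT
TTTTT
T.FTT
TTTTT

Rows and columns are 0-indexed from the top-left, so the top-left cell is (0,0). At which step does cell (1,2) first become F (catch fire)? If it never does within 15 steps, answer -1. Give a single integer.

Step 1: cell (1,2)='T' (+3 fires, +1 burnt)
Step 2: cell (1,2)='T' (+6 fires, +3 burnt)
Step 3: cell (1,2)='F' (+7 fires, +6 burnt)
  -> target ignites at step 3
Step 4: cell (1,2)='.' (+6 fires, +7 burnt)
Step 5: cell (1,2)='.' (+3 fires, +6 burnt)
Step 6: cell (1,2)='.' (+2 fires, +3 burnt)
Step 7: cell (1,2)='.' (+0 fires, +2 burnt)
  fire out at step 7

3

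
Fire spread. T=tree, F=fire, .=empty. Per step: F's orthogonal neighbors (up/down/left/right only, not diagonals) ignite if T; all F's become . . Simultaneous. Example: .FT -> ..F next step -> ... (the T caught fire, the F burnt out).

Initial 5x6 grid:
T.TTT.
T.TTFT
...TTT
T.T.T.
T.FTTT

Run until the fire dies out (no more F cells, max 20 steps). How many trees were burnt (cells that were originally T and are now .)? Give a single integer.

Step 1: +6 fires, +2 burnt (F count now 6)
Step 2: +6 fires, +6 burnt (F count now 6)
Step 3: +2 fires, +6 burnt (F count now 2)
Step 4: +0 fires, +2 burnt (F count now 0)
Fire out after step 4
Initially T: 18, now '.': 26
Total burnt (originally-T cells now '.'): 14

Answer: 14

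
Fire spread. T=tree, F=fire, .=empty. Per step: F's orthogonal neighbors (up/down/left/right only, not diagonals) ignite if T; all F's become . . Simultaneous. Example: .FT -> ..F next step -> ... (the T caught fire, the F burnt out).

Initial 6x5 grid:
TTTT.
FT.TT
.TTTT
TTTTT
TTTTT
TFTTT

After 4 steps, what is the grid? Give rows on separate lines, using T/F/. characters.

Step 1: 5 trees catch fire, 2 burn out
  FTTT.
  .F.TT
  .TTTT
  TTTTT
  TFTTT
  F.FTT
Step 2: 6 trees catch fire, 5 burn out
  .FTT.
  ...TT
  .FTTT
  TFTTT
  F.FTT
  ...FT
Step 3: 6 trees catch fire, 6 burn out
  ..FT.
  ...TT
  ..FTT
  F.FTT
  ...FT
  ....F
Step 4: 4 trees catch fire, 6 burn out
  ...F.
  ...TT
  ...FT
  ...FT
  ....F
  .....

...F.
...TT
...FT
...FT
....F
.....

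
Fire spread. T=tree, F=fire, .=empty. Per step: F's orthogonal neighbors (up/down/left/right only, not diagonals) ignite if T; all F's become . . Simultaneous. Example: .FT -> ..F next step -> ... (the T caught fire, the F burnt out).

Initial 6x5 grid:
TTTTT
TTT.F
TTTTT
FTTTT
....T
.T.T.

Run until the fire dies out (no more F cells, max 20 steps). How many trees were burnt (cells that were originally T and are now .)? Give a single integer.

Step 1: +4 fires, +2 burnt (F count now 4)
Step 2: +6 fires, +4 burnt (F count now 6)
Step 3: +6 fires, +6 burnt (F count now 6)
Step 4: +2 fires, +6 burnt (F count now 2)
Step 5: +0 fires, +2 burnt (F count now 0)
Fire out after step 5
Initially T: 20, now '.': 28
Total burnt (originally-T cells now '.'): 18

Answer: 18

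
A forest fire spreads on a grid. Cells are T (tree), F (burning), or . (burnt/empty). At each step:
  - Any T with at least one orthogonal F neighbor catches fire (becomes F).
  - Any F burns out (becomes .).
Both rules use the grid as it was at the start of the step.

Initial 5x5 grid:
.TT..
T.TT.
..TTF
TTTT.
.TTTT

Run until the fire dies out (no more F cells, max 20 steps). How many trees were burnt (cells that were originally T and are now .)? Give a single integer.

Step 1: +1 fires, +1 burnt (F count now 1)
Step 2: +3 fires, +1 burnt (F count now 3)
Step 3: +3 fires, +3 burnt (F count now 3)
Step 4: +4 fires, +3 burnt (F count now 4)
Step 5: +3 fires, +4 burnt (F count now 3)
Step 6: +0 fires, +3 burnt (F count now 0)
Fire out after step 6
Initially T: 15, now '.': 24
Total burnt (originally-T cells now '.'): 14

Answer: 14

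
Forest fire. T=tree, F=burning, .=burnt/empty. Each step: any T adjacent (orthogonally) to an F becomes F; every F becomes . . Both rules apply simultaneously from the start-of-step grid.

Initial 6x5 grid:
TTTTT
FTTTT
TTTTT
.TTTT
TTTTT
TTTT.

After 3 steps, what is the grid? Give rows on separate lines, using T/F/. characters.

Step 1: 3 trees catch fire, 1 burn out
  FTTTT
  .FTTT
  FTTTT
  .TTTT
  TTTTT
  TTTT.
Step 2: 3 trees catch fire, 3 burn out
  .FTTT
  ..FTT
  .FTTT
  .TTTT
  TTTTT
  TTTT.
Step 3: 4 trees catch fire, 3 burn out
  ..FTT
  ...FT
  ..FTT
  .FTTT
  TTTTT
  TTTT.

..FTT
...FT
..FTT
.FTTT
TTTTT
TTTT.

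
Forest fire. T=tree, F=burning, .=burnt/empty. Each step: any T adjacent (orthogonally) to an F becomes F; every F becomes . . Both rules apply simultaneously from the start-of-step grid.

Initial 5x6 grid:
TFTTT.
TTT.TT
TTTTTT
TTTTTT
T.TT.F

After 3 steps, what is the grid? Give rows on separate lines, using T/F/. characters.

Step 1: 4 trees catch fire, 2 burn out
  F.FTT.
  TFT.TT
  TTTTTT
  TTTTTF
  T.TT..
Step 2: 6 trees catch fire, 4 burn out
  ...FT.
  F.F.TT
  TFTTTF
  TTTTF.
  T.TT..
Step 3: 7 trees catch fire, 6 burn out
  ....F.
  ....TF
  F.FTF.
  TFTF..
  T.TT..

....F.
....TF
F.FTF.
TFTF..
T.TT..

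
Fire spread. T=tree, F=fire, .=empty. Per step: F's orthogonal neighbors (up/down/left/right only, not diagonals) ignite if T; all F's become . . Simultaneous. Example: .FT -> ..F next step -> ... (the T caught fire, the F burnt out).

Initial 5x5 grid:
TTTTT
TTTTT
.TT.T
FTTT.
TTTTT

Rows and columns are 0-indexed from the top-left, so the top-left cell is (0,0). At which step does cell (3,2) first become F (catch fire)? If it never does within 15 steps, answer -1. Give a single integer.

Step 1: cell (3,2)='T' (+2 fires, +1 burnt)
Step 2: cell (3,2)='F' (+3 fires, +2 burnt)
  -> target ignites at step 2
Step 3: cell (3,2)='.' (+4 fires, +3 burnt)
Step 4: cell (3,2)='.' (+4 fires, +4 burnt)
Step 5: cell (3,2)='.' (+4 fires, +4 burnt)
Step 6: cell (3,2)='.' (+2 fires, +4 burnt)
Step 7: cell (3,2)='.' (+2 fires, +2 burnt)
Step 8: cell (3,2)='.' (+0 fires, +2 burnt)
  fire out at step 8

2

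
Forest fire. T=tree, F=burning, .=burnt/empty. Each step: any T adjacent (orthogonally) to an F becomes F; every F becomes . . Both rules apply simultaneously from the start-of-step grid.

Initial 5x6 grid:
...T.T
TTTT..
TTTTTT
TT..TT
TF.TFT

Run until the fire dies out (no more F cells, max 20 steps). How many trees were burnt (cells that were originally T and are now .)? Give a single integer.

Step 1: +5 fires, +2 burnt (F count now 5)
Step 2: +4 fires, +5 burnt (F count now 4)
Step 3: +5 fires, +4 burnt (F count now 5)
Step 4: +3 fires, +5 burnt (F count now 3)
Step 5: +1 fires, +3 burnt (F count now 1)
Step 6: +0 fires, +1 burnt (F count now 0)
Fire out after step 6
Initially T: 19, now '.': 29
Total burnt (originally-T cells now '.'): 18

Answer: 18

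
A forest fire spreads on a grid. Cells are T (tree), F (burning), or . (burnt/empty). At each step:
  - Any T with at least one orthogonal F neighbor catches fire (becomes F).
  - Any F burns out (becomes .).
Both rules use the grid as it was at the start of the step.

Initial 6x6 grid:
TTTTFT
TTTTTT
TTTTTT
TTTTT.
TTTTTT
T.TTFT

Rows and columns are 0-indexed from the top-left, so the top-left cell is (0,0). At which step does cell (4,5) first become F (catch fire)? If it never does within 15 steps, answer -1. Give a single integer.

Step 1: cell (4,5)='T' (+6 fires, +2 burnt)
Step 2: cell (4,5)='F' (+8 fires, +6 burnt)
  -> target ignites at step 2
Step 3: cell (4,5)='.' (+6 fires, +8 burnt)
Step 4: cell (4,5)='.' (+5 fires, +6 burnt)
Step 5: cell (4,5)='.' (+4 fires, +5 burnt)
Step 6: cell (4,5)='.' (+3 fires, +4 burnt)
Step 7: cell (4,5)='.' (+0 fires, +3 burnt)
  fire out at step 7

2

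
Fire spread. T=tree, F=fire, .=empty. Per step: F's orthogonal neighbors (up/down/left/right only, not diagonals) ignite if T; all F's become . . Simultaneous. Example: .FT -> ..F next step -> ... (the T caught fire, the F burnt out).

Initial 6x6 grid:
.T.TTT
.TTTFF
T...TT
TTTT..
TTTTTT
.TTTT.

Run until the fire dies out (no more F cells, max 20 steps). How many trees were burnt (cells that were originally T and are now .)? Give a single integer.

Answer: 9

Derivation:
Step 1: +5 fires, +2 burnt (F count now 5)
Step 2: +2 fires, +5 burnt (F count now 2)
Step 3: +1 fires, +2 burnt (F count now 1)
Step 4: +1 fires, +1 burnt (F count now 1)
Step 5: +0 fires, +1 burnt (F count now 0)
Fire out after step 5
Initially T: 24, now '.': 21
Total burnt (originally-T cells now '.'): 9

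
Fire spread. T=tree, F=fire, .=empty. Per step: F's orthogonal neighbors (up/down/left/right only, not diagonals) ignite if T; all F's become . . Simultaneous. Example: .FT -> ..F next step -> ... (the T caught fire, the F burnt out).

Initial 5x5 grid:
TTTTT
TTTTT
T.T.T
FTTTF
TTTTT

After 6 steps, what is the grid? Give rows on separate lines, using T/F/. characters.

Step 1: 6 trees catch fire, 2 burn out
  TTTTT
  TTTTT
  F.T.F
  .FTF.
  FTTTF
Step 2: 5 trees catch fire, 6 burn out
  TTTTT
  FTTTF
  ..T..
  ..F..
  .FTF.
Step 3: 6 trees catch fire, 5 burn out
  FTTTF
  .FTF.
  ..F..
  .....
  ..F..
Step 4: 3 trees catch fire, 6 burn out
  .FTF.
  ..F..
  .....
  .....
  .....
Step 5: 1 trees catch fire, 3 burn out
  ..F..
  .....
  .....
  .....
  .....
Step 6: 0 trees catch fire, 1 burn out
  .....
  .....
  .....
  .....
  .....

.....
.....
.....
.....
.....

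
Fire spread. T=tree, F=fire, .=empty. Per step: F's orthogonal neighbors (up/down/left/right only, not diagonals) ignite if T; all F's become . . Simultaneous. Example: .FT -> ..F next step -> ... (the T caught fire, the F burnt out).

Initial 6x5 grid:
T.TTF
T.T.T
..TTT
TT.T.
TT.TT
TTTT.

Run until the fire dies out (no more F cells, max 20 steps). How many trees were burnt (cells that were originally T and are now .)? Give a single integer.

Step 1: +2 fires, +1 burnt (F count now 2)
Step 2: +2 fires, +2 burnt (F count now 2)
Step 3: +2 fires, +2 burnt (F count now 2)
Step 4: +2 fires, +2 burnt (F count now 2)
Step 5: +1 fires, +2 burnt (F count now 1)
Step 6: +2 fires, +1 burnt (F count now 2)
Step 7: +1 fires, +2 burnt (F count now 1)
Step 8: +1 fires, +1 burnt (F count now 1)
Step 9: +2 fires, +1 burnt (F count now 2)
Step 10: +2 fires, +2 burnt (F count now 2)
Step 11: +1 fires, +2 burnt (F count now 1)
Step 12: +0 fires, +1 burnt (F count now 0)
Fire out after step 12
Initially T: 20, now '.': 28
Total burnt (originally-T cells now '.'): 18

Answer: 18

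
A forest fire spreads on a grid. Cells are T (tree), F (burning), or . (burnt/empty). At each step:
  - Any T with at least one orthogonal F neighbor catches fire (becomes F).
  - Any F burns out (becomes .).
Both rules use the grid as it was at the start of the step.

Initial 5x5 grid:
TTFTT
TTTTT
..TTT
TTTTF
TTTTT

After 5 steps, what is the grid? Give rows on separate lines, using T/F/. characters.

Step 1: 6 trees catch fire, 2 burn out
  TF.FT
  TTFTT
  ..TTF
  TTTF.
  TTTTF
Step 2: 9 trees catch fire, 6 burn out
  F...F
  TF.FF
  ..FF.
  TTF..
  TTTF.
Step 3: 3 trees catch fire, 9 burn out
  .....
  F....
  .....
  TF...
  TTF..
Step 4: 2 trees catch fire, 3 burn out
  .....
  .....
  .....
  F....
  TF...
Step 5: 1 trees catch fire, 2 burn out
  .....
  .....
  .....
  .....
  F....

.....
.....
.....
.....
F....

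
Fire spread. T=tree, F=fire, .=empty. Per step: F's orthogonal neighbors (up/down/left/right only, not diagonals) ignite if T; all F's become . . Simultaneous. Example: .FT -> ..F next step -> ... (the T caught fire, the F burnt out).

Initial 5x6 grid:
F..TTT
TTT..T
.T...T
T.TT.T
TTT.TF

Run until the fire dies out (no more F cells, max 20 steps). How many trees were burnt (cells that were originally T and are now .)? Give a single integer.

Step 1: +3 fires, +2 burnt (F count now 3)
Step 2: +2 fires, +3 burnt (F count now 2)
Step 3: +3 fires, +2 burnt (F count now 3)
Step 4: +1 fires, +3 burnt (F count now 1)
Step 5: +1 fires, +1 burnt (F count now 1)
Step 6: +1 fires, +1 burnt (F count now 1)
Step 7: +0 fires, +1 burnt (F count now 0)
Fire out after step 7
Initially T: 17, now '.': 24
Total burnt (originally-T cells now '.'): 11

Answer: 11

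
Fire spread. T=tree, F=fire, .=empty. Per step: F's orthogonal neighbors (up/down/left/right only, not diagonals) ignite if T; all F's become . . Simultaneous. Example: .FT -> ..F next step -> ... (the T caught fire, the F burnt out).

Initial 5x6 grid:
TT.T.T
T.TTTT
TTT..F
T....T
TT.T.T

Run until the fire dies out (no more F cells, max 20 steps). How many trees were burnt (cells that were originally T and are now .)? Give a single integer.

Step 1: +2 fires, +1 burnt (F count now 2)
Step 2: +3 fires, +2 burnt (F count now 3)
Step 3: +1 fires, +3 burnt (F count now 1)
Step 4: +2 fires, +1 burnt (F count now 2)
Step 5: +1 fires, +2 burnt (F count now 1)
Step 6: +1 fires, +1 burnt (F count now 1)
Step 7: +1 fires, +1 burnt (F count now 1)
Step 8: +2 fires, +1 burnt (F count now 2)
Step 9: +2 fires, +2 burnt (F count now 2)
Step 10: +2 fires, +2 burnt (F count now 2)
Step 11: +0 fires, +2 burnt (F count now 0)
Fire out after step 11
Initially T: 18, now '.': 29
Total burnt (originally-T cells now '.'): 17

Answer: 17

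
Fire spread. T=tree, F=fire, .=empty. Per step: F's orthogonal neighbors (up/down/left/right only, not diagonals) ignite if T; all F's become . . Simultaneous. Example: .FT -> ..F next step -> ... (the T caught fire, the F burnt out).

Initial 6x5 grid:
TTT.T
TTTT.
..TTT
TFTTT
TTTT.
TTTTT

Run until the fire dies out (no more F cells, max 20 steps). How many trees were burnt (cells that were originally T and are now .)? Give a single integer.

Step 1: +3 fires, +1 burnt (F count now 3)
Step 2: +5 fires, +3 burnt (F count now 5)
Step 3: +6 fires, +5 burnt (F count now 6)
Step 4: +5 fires, +6 burnt (F count now 5)
Step 5: +3 fires, +5 burnt (F count now 3)
Step 6: +1 fires, +3 burnt (F count now 1)
Step 7: +0 fires, +1 burnt (F count now 0)
Fire out after step 7
Initially T: 24, now '.': 29
Total burnt (originally-T cells now '.'): 23

Answer: 23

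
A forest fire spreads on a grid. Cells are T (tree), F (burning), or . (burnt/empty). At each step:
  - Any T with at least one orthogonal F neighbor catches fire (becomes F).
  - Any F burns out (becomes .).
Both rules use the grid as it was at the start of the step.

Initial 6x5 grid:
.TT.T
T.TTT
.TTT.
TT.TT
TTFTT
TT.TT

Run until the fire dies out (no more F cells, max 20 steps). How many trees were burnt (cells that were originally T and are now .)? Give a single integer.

Step 1: +2 fires, +1 burnt (F count now 2)
Step 2: +6 fires, +2 burnt (F count now 6)
Step 3: +6 fires, +6 burnt (F count now 6)
Step 4: +2 fires, +6 burnt (F count now 2)
Step 5: +2 fires, +2 burnt (F count now 2)
Step 6: +2 fires, +2 burnt (F count now 2)
Step 7: +1 fires, +2 burnt (F count now 1)
Step 8: +0 fires, +1 burnt (F count now 0)
Fire out after step 8
Initially T: 22, now '.': 29
Total burnt (originally-T cells now '.'): 21

Answer: 21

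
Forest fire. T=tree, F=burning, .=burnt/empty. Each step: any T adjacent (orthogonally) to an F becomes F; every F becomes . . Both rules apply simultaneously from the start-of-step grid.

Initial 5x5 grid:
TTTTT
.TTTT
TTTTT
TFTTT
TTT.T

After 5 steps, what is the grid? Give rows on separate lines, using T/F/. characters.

Step 1: 4 trees catch fire, 1 burn out
  TTTTT
  .TTTT
  TFTTT
  F.FTT
  TFT.T
Step 2: 6 trees catch fire, 4 burn out
  TTTTT
  .FTTT
  F.FTT
  ...FT
  F.F.T
Step 3: 4 trees catch fire, 6 burn out
  TFTTT
  ..FTT
  ...FT
  ....F
  ....T
Step 4: 5 trees catch fire, 4 burn out
  F.FTT
  ...FT
  ....F
  .....
  ....F
Step 5: 2 trees catch fire, 5 burn out
  ...FT
  ....F
  .....
  .....
  .....

...FT
....F
.....
.....
.....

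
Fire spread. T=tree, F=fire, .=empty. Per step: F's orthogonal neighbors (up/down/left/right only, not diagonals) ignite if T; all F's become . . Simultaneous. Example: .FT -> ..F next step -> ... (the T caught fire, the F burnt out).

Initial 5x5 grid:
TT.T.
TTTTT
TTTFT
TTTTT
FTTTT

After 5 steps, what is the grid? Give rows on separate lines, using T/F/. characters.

Step 1: 6 trees catch fire, 2 burn out
  TT.T.
  TTTFT
  TTF.F
  FTTFT
  .FTTT
Step 2: 10 trees catch fire, 6 burn out
  TT.F.
  TTF.F
  FF...
  .FF.F
  ..FFT
Step 3: 3 trees catch fire, 10 burn out
  TT...
  FF...
  .....
  .....
  ....F
Step 4: 2 trees catch fire, 3 burn out
  FF...
  .....
  .....
  .....
  .....
Step 5: 0 trees catch fire, 2 burn out
  .....
  .....
  .....
  .....
  .....

.....
.....
.....
.....
.....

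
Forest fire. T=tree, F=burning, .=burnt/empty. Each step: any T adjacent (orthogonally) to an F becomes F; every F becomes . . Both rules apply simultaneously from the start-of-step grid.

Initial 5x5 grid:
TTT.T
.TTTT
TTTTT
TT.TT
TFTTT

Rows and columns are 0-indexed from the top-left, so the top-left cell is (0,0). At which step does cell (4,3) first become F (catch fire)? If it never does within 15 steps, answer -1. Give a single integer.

Step 1: cell (4,3)='T' (+3 fires, +1 burnt)
Step 2: cell (4,3)='F' (+3 fires, +3 burnt)
  -> target ignites at step 2
Step 3: cell (4,3)='.' (+5 fires, +3 burnt)
Step 4: cell (4,3)='.' (+4 fires, +5 burnt)
Step 5: cell (4,3)='.' (+4 fires, +4 burnt)
Step 6: cell (4,3)='.' (+1 fires, +4 burnt)
Step 7: cell (4,3)='.' (+1 fires, +1 burnt)
Step 8: cell (4,3)='.' (+0 fires, +1 burnt)
  fire out at step 8

2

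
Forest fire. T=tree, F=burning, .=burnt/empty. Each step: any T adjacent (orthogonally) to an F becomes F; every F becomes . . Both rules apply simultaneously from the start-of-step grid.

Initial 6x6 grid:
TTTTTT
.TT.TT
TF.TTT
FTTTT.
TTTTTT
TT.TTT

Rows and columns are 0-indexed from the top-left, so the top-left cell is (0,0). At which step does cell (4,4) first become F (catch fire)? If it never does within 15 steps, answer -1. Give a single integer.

Step 1: cell (4,4)='T' (+4 fires, +2 burnt)
Step 2: cell (4,4)='T' (+5 fires, +4 burnt)
Step 3: cell (4,4)='T' (+5 fires, +5 burnt)
Step 4: cell (4,4)='T' (+4 fires, +5 burnt)
Step 5: cell (4,4)='F' (+4 fires, +4 burnt)
  -> target ignites at step 5
Step 6: cell (4,4)='.' (+5 fires, +4 burnt)
Step 7: cell (4,4)='.' (+2 fires, +5 burnt)
Step 8: cell (4,4)='.' (+0 fires, +2 burnt)
  fire out at step 8

5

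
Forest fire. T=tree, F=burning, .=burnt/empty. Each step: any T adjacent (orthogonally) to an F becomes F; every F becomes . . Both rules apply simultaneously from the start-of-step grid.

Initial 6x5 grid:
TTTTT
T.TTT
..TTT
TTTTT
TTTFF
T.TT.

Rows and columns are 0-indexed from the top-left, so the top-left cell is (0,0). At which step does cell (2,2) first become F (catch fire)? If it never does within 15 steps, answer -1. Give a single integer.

Step 1: cell (2,2)='T' (+4 fires, +2 burnt)
Step 2: cell (2,2)='T' (+5 fires, +4 burnt)
Step 3: cell (2,2)='F' (+5 fires, +5 burnt)
  -> target ignites at step 3
Step 4: cell (2,2)='.' (+5 fires, +5 burnt)
Step 5: cell (2,2)='.' (+1 fires, +5 burnt)
Step 6: cell (2,2)='.' (+1 fires, +1 burnt)
Step 7: cell (2,2)='.' (+1 fires, +1 burnt)
Step 8: cell (2,2)='.' (+1 fires, +1 burnt)
Step 9: cell (2,2)='.' (+0 fires, +1 burnt)
  fire out at step 9

3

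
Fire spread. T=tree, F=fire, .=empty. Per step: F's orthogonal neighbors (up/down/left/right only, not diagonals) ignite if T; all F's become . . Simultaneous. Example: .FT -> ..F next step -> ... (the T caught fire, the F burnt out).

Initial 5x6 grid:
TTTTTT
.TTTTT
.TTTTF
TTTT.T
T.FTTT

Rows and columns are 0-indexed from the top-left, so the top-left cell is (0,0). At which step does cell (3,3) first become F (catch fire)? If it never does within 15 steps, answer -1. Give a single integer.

Step 1: cell (3,3)='T' (+5 fires, +2 burnt)
Step 2: cell (3,3)='F' (+8 fires, +5 burnt)
  -> target ignites at step 2
Step 3: cell (3,3)='.' (+5 fires, +8 burnt)
Step 4: cell (3,3)='.' (+4 fires, +5 burnt)
Step 5: cell (3,3)='.' (+1 fires, +4 burnt)
Step 6: cell (3,3)='.' (+1 fires, +1 burnt)
Step 7: cell (3,3)='.' (+0 fires, +1 burnt)
  fire out at step 7

2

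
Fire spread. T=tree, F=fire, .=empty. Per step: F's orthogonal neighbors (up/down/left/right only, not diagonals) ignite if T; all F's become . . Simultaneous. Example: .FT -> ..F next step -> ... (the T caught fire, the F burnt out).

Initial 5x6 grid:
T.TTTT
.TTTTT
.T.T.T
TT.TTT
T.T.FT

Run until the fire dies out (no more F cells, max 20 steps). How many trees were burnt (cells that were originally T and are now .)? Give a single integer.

Answer: 19

Derivation:
Step 1: +2 fires, +1 burnt (F count now 2)
Step 2: +2 fires, +2 burnt (F count now 2)
Step 3: +2 fires, +2 burnt (F count now 2)
Step 4: +2 fires, +2 burnt (F count now 2)
Step 5: +4 fires, +2 burnt (F count now 4)
Step 6: +3 fires, +4 burnt (F count now 3)
Step 7: +1 fires, +3 burnt (F count now 1)
Step 8: +1 fires, +1 burnt (F count now 1)
Step 9: +1 fires, +1 burnt (F count now 1)
Step 10: +1 fires, +1 burnt (F count now 1)
Step 11: +0 fires, +1 burnt (F count now 0)
Fire out after step 11
Initially T: 21, now '.': 28
Total burnt (originally-T cells now '.'): 19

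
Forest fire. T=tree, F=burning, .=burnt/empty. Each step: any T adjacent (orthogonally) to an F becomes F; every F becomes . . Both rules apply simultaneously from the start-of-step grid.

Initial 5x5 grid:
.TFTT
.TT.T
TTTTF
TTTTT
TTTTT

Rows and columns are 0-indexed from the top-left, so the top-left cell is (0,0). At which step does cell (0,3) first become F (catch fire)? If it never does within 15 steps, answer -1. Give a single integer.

Step 1: cell (0,3)='F' (+6 fires, +2 burnt)
  -> target ignites at step 1
Step 2: cell (0,3)='.' (+5 fires, +6 burnt)
Step 3: cell (0,3)='.' (+3 fires, +5 burnt)
Step 4: cell (0,3)='.' (+3 fires, +3 burnt)
Step 5: cell (0,3)='.' (+2 fires, +3 burnt)
Step 6: cell (0,3)='.' (+1 fires, +2 burnt)
Step 7: cell (0,3)='.' (+0 fires, +1 burnt)
  fire out at step 7

1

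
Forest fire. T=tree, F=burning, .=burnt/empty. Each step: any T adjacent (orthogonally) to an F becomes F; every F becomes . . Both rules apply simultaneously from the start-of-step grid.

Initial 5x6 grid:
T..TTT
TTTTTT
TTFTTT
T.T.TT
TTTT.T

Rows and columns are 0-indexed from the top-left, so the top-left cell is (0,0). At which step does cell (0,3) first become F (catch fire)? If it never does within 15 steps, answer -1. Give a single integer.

Step 1: cell (0,3)='T' (+4 fires, +1 burnt)
Step 2: cell (0,3)='T' (+5 fires, +4 burnt)
Step 3: cell (0,3)='F' (+8 fires, +5 burnt)
  -> target ignites at step 3
Step 4: cell (0,3)='.' (+5 fires, +8 burnt)
Step 5: cell (0,3)='.' (+2 fires, +5 burnt)
Step 6: cell (0,3)='.' (+0 fires, +2 burnt)
  fire out at step 6

3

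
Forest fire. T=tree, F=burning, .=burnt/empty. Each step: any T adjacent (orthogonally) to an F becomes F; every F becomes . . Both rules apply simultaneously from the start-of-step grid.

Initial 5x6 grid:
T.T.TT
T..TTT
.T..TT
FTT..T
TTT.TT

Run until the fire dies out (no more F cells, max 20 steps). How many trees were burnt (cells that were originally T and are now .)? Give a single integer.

Answer: 6

Derivation:
Step 1: +2 fires, +1 burnt (F count now 2)
Step 2: +3 fires, +2 burnt (F count now 3)
Step 3: +1 fires, +3 burnt (F count now 1)
Step 4: +0 fires, +1 burnt (F count now 0)
Fire out after step 4
Initially T: 19, now '.': 17
Total burnt (originally-T cells now '.'): 6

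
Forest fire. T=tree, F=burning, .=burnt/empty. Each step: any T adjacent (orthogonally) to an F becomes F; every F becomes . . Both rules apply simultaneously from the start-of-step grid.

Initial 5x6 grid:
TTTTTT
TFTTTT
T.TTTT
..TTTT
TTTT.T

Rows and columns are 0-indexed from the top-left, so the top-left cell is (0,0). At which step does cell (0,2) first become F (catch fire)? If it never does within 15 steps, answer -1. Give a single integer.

Step 1: cell (0,2)='T' (+3 fires, +1 burnt)
Step 2: cell (0,2)='F' (+5 fires, +3 burnt)
  -> target ignites at step 2
Step 3: cell (0,2)='.' (+4 fires, +5 burnt)
Step 4: cell (0,2)='.' (+5 fires, +4 burnt)
Step 5: cell (0,2)='.' (+5 fires, +5 burnt)
Step 6: cell (0,2)='.' (+2 fires, +5 burnt)
Step 7: cell (0,2)='.' (+1 fires, +2 burnt)
Step 8: cell (0,2)='.' (+0 fires, +1 burnt)
  fire out at step 8

2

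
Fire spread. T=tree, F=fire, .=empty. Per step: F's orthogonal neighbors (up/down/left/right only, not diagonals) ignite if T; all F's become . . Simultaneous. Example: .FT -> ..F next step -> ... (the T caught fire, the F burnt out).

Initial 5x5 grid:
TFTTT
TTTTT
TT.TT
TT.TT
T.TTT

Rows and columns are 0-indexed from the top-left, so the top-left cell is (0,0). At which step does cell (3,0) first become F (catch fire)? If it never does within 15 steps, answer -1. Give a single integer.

Step 1: cell (3,0)='T' (+3 fires, +1 burnt)
Step 2: cell (3,0)='T' (+4 fires, +3 burnt)
Step 3: cell (3,0)='T' (+4 fires, +4 burnt)
Step 4: cell (3,0)='F' (+3 fires, +4 burnt)
  -> target ignites at step 4
Step 5: cell (3,0)='.' (+3 fires, +3 burnt)
Step 6: cell (3,0)='.' (+2 fires, +3 burnt)
Step 7: cell (3,0)='.' (+2 fires, +2 burnt)
Step 8: cell (3,0)='.' (+0 fires, +2 burnt)
  fire out at step 8

4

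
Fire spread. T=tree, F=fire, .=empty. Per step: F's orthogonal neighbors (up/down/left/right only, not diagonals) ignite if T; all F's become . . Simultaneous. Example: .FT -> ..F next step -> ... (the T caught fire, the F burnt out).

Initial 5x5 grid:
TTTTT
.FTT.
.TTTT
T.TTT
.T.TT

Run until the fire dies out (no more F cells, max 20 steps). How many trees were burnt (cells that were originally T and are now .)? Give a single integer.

Answer: 16

Derivation:
Step 1: +3 fires, +1 burnt (F count now 3)
Step 2: +4 fires, +3 burnt (F count now 4)
Step 3: +3 fires, +4 burnt (F count now 3)
Step 4: +3 fires, +3 burnt (F count now 3)
Step 5: +2 fires, +3 burnt (F count now 2)
Step 6: +1 fires, +2 burnt (F count now 1)
Step 7: +0 fires, +1 burnt (F count now 0)
Fire out after step 7
Initially T: 18, now '.': 23
Total burnt (originally-T cells now '.'): 16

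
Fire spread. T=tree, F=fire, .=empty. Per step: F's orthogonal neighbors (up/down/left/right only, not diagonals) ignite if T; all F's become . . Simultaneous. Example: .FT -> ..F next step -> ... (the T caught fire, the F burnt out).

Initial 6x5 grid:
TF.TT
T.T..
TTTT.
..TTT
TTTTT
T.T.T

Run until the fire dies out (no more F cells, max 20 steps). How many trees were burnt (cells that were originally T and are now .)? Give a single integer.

Answer: 18

Derivation:
Step 1: +1 fires, +1 burnt (F count now 1)
Step 2: +1 fires, +1 burnt (F count now 1)
Step 3: +1 fires, +1 burnt (F count now 1)
Step 4: +1 fires, +1 burnt (F count now 1)
Step 5: +1 fires, +1 burnt (F count now 1)
Step 6: +3 fires, +1 burnt (F count now 3)
Step 7: +2 fires, +3 burnt (F count now 2)
Step 8: +4 fires, +2 burnt (F count now 4)
Step 9: +2 fires, +4 burnt (F count now 2)
Step 10: +2 fires, +2 burnt (F count now 2)
Step 11: +0 fires, +2 burnt (F count now 0)
Fire out after step 11
Initially T: 20, now '.': 28
Total burnt (originally-T cells now '.'): 18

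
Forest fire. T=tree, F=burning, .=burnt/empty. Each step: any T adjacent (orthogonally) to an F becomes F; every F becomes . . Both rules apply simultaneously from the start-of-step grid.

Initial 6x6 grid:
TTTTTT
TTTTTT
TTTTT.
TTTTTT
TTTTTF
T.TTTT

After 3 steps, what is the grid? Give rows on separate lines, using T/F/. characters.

Step 1: 3 trees catch fire, 1 burn out
  TTTTTT
  TTTTTT
  TTTTT.
  TTTTTF
  TTTTF.
  T.TTTF
Step 2: 3 trees catch fire, 3 burn out
  TTTTTT
  TTTTTT
  TTTTT.
  TTTTF.
  TTTF..
  T.TTF.
Step 3: 4 trees catch fire, 3 burn out
  TTTTTT
  TTTTTT
  TTTTF.
  TTTF..
  TTF...
  T.TF..

TTTTTT
TTTTTT
TTTTF.
TTTF..
TTF...
T.TF..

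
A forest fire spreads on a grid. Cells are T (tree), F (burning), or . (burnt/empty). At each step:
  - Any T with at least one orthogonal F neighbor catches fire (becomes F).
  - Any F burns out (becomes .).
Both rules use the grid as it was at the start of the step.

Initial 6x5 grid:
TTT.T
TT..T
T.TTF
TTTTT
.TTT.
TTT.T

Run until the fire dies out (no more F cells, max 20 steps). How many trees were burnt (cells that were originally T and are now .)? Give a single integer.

Answer: 21

Derivation:
Step 1: +3 fires, +1 burnt (F count now 3)
Step 2: +3 fires, +3 burnt (F count now 3)
Step 3: +2 fires, +3 burnt (F count now 2)
Step 4: +2 fires, +2 burnt (F count now 2)
Step 5: +3 fires, +2 burnt (F count now 3)
Step 6: +2 fires, +3 burnt (F count now 2)
Step 7: +2 fires, +2 burnt (F count now 2)
Step 8: +2 fires, +2 burnt (F count now 2)
Step 9: +1 fires, +2 burnt (F count now 1)
Step 10: +1 fires, +1 burnt (F count now 1)
Step 11: +0 fires, +1 burnt (F count now 0)
Fire out after step 11
Initially T: 22, now '.': 29
Total burnt (originally-T cells now '.'): 21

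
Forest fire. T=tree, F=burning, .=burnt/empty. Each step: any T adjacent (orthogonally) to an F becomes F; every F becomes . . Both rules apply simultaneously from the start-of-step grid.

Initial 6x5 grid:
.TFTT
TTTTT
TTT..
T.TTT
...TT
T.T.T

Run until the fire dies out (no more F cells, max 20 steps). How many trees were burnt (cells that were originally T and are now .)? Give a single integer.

Step 1: +3 fires, +1 burnt (F count now 3)
Step 2: +4 fires, +3 burnt (F count now 4)
Step 3: +4 fires, +4 burnt (F count now 4)
Step 4: +2 fires, +4 burnt (F count now 2)
Step 5: +3 fires, +2 burnt (F count now 3)
Step 6: +1 fires, +3 burnt (F count now 1)
Step 7: +1 fires, +1 burnt (F count now 1)
Step 8: +0 fires, +1 burnt (F count now 0)
Fire out after step 8
Initially T: 20, now '.': 28
Total burnt (originally-T cells now '.'): 18

Answer: 18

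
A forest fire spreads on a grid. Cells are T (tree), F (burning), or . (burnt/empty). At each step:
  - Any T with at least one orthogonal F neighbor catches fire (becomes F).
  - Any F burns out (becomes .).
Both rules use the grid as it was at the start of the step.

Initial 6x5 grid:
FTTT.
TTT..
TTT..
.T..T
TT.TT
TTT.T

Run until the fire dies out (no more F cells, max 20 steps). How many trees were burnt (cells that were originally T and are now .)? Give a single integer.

Answer: 15

Derivation:
Step 1: +2 fires, +1 burnt (F count now 2)
Step 2: +3 fires, +2 burnt (F count now 3)
Step 3: +3 fires, +3 burnt (F count now 3)
Step 4: +2 fires, +3 burnt (F count now 2)
Step 5: +1 fires, +2 burnt (F count now 1)
Step 6: +2 fires, +1 burnt (F count now 2)
Step 7: +2 fires, +2 burnt (F count now 2)
Step 8: +0 fires, +2 burnt (F count now 0)
Fire out after step 8
Initially T: 19, now '.': 26
Total burnt (originally-T cells now '.'): 15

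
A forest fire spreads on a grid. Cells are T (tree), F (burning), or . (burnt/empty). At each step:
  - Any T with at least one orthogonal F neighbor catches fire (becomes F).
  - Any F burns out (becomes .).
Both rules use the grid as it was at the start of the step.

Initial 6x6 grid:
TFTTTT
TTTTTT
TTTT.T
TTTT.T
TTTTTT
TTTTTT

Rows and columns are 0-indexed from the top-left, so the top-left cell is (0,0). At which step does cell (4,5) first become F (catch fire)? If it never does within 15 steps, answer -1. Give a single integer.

Step 1: cell (4,5)='T' (+3 fires, +1 burnt)
Step 2: cell (4,5)='T' (+4 fires, +3 burnt)
Step 3: cell (4,5)='T' (+5 fires, +4 burnt)
Step 4: cell (4,5)='T' (+6 fires, +5 burnt)
Step 5: cell (4,5)='T' (+5 fires, +6 burnt)
Step 6: cell (4,5)='T' (+4 fires, +5 burnt)
Step 7: cell (4,5)='T' (+3 fires, +4 burnt)
Step 8: cell (4,5)='F' (+2 fires, +3 burnt)
  -> target ignites at step 8
Step 9: cell (4,5)='.' (+1 fires, +2 burnt)
Step 10: cell (4,5)='.' (+0 fires, +1 burnt)
  fire out at step 10

8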